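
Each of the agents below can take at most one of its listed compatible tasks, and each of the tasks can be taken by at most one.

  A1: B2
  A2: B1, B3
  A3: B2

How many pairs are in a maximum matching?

2

Unit-capacity flow: source→left, listed edges, right→sink; max matching = max flow.
Augmenting path A1→B2 (+1); matched 1.
Augmenting path A2→B1 (+1); matched 2.
No augmenting path remains; maximum matching = 2.
König certificate: {A2, B2} is a vertex cover of size 2 (every listed pair touches it), so no matching can be larger.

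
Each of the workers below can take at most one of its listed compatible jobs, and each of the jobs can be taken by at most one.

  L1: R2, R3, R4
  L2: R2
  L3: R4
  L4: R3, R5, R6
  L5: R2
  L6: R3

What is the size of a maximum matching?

Unit-capacity flow: source→left, listed edges, right→sink; max matching = max flow.
Augmenting path L1→R2 (+1); matched 1.
Augmenting path L3→R4 (+1); matched 2.
Augmenting path L4→R3 (+1); matched 3.
Augmenting path L6→R3→L4→R5 (+1); matched 4.
No augmenting path remains; maximum matching = 4.
König certificate: {L4, R2, R3, R4} is a vertex cover of size 4 (every listed pair touches it), so no matching can be larger.

4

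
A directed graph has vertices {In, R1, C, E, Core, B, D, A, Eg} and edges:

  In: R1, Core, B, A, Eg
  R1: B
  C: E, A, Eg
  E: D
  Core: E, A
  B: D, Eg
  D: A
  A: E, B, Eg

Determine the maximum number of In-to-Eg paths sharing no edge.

3

Assign every edge capacity 1; by Menger, the answer equals the max flow.
Path In→Eg (+1); total 1.
Path In→B→Eg (+1); total 2.
Path In→A→Eg (+1); total 3.
No residual In→Eg path; max flow = 3.
Certifying cut of size 3: {A→Eg, B→Eg, In→Eg}.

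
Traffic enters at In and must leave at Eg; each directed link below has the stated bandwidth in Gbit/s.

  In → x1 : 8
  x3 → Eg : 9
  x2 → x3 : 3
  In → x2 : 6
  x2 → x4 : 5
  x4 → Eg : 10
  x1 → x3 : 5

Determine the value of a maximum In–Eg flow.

Augment In→x1→x3→Eg: bottleneck 5, flow now 5.
Augment In→x2→x3→Eg: bottleneck 3, flow now 8.
Augment In→x2→x4→Eg: bottleneck 3, flow now 11.
No augmenting path remains; maximum flow = 11.
In the residual graph, reachable from In: {In, x1}.
Min-cut edges: In→x2 (6), x1→x3 (5); capacity 6 + 5 = 11.
This cut is saturated, so no flow can exceed 11.

11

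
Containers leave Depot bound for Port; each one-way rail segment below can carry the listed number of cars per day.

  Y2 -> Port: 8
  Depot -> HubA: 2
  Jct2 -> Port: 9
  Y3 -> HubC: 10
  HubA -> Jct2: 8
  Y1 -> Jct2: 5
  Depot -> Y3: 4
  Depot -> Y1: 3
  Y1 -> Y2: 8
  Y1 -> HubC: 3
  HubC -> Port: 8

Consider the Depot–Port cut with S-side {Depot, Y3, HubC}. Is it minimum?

Given cut capacity: 3 + 2 + 8 = 13.
Augment Depot→Y3→HubC→Port: bottleneck 4, flow now 4.
Augment Depot→Y1→HubC→Port: bottleneck 3, flow now 7.
Augment Depot→HubA→Jct2→Port: bottleneck 2, flow now 9.
No augmenting path remains; maximum flow = 9.
In the residual graph, reachable from Depot: {Depot}.
Min-cut edges: Depot→Y3 (4), Depot→Y1 (3), Depot→HubA (2); capacity 4 + 3 + 2 = 9.
Cut capacity 13 exceeds the max flow 9, so it is not minimum.

No — its capacity is 13, but the minimum cut has capacity 9.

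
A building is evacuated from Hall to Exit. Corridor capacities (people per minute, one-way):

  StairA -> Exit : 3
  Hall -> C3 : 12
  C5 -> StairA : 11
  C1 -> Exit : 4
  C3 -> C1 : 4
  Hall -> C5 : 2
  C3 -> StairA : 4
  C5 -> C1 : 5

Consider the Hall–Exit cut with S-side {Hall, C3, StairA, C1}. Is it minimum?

No — its capacity is 9, but the minimum cut has capacity 7.

Given cut capacity: 2 + 3 + 4 = 9.
Augment Hall→C3→StairA→Exit: bottleneck 3, flow now 3.
Augment Hall→C3→C1→Exit: bottleneck 4, flow now 7.
No augmenting path remains; maximum flow = 7.
In the residual graph, reachable from Hall: {Hall, C3, C5, StairA, C1}.
Min-cut edges: StairA→Exit (3), C1→Exit (4); capacity 3 + 4 = 7.
Cut capacity 9 exceeds the max flow 7, so it is not minimum.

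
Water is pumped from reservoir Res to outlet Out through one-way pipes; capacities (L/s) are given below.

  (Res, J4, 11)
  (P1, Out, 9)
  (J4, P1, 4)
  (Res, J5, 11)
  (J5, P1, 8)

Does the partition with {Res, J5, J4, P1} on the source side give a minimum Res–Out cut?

Yes — it is a minimum cut (capacity 9).

Given cut capacity: 9 = 9.
Augment Res→J5→P1→Out: bottleneck 8, flow now 8.
Augment Res→J4→P1→Out: bottleneck 1, flow now 9.
No augmenting path remains; maximum flow = 9.
Cut capacity 9 equals the max flow, so it is a minimum cut.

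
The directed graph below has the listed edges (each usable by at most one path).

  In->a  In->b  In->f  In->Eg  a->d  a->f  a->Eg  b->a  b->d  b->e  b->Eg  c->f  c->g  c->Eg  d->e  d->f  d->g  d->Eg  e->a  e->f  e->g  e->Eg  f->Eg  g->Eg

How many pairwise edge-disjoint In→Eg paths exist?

Assign every edge capacity 1; by Menger, the answer equals the max flow.
Path In→Eg (+1); total 1.
Path In→a→Eg (+1); total 2.
Path In→b→Eg (+1); total 3.
Path In→f→Eg (+1); total 4.
No residual In→Eg path; max flow = 4.
Certifying cut of size 4: {In→Eg, In→a, In→b, In→f}.

4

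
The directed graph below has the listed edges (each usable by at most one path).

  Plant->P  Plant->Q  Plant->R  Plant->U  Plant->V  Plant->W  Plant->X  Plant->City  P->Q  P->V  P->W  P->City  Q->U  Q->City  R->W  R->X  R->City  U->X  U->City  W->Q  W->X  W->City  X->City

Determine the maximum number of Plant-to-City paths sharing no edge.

7

Assign every edge capacity 1; by Menger, the answer equals the max flow.
Path Plant→City (+1); total 1.
Path Plant→P→City (+1); total 2.
Path Plant→Q→City (+1); total 3.
Path Plant→R→City (+1); total 4.
Path Plant→U→City (+1); total 5.
Path Plant→W→City (+1); total 6.
Path Plant→X→City (+1); total 7.
No residual Plant→City path; max flow = 7.
Certifying cut of size 7: {Plant→City, Plant→P, Plant→Q, Plant→R, Plant→U, Plant→W, Plant→X}.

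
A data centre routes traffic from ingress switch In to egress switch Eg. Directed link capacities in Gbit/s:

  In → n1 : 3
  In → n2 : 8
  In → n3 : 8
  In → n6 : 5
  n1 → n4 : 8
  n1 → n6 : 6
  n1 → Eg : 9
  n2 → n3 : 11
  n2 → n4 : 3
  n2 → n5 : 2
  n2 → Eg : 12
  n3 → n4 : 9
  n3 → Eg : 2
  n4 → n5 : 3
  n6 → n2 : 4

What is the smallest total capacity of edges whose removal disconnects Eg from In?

17

Augment In→n1→Eg: bottleneck 3, flow now 3.
Augment In→n2→Eg: bottleneck 8, flow now 11.
Augment In→n3→Eg: bottleneck 2, flow now 13.
Augment In→n6→n2→Eg: bottleneck 4, flow now 17.
No augmenting path remains; maximum flow = 17.
By max-flow min-cut, the minimum cut capacity equals the max flow.
In the residual graph, reachable from In: {In, n3, n4, n5, n6}.
Min-cut edges: In→n1 (3), In→n2 (8), n3→Eg (2), n6→n2 (4); capacity 3 + 8 + 2 + 4 = 17.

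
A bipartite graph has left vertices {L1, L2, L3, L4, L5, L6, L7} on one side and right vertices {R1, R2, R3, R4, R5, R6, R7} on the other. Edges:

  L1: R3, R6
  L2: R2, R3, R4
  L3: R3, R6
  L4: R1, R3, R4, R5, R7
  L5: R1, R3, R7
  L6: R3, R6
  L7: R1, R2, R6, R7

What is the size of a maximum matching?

Unit-capacity flow: source→left, listed edges, right→sink; max matching = max flow.
Augmenting path L1→R3 (+1); matched 1.
Augmenting path L2→R2 (+1); matched 2.
Augmenting path L3→R6 (+1); matched 3.
Augmenting path L4→R1 (+1); matched 4.
Augmenting path L5→R7 (+1); matched 5.
Augmenting path L7→R1→L4→R4 (+1); matched 6.
No augmenting path remains; maximum matching = 6.
König certificate: {L2, L4, L5, L7, R3, R6} is a vertex cover of size 6 (every listed pair touches it), so no matching can be larger.

6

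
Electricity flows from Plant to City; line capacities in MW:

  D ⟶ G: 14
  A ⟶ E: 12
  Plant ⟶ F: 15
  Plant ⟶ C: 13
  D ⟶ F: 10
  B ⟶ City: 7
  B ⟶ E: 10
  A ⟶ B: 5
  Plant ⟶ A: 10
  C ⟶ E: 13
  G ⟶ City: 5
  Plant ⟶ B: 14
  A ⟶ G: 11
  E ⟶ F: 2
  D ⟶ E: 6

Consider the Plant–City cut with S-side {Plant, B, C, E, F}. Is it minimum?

Given cut capacity: 10 + 7 = 17.
Augment Plant→B→City: bottleneck 7, flow now 7.
Augment Plant→A→G→City: bottleneck 5, flow now 12.
No augmenting path remains; maximum flow = 12.
In the residual graph, reachable from Plant: {Plant, A, B, C, E, F, G}.
Min-cut edges: B→City (7), G→City (5); capacity 7 + 5 = 12.
Cut capacity 17 exceeds the max flow 12, so it is not minimum.

No — its capacity is 17, but the minimum cut has capacity 12.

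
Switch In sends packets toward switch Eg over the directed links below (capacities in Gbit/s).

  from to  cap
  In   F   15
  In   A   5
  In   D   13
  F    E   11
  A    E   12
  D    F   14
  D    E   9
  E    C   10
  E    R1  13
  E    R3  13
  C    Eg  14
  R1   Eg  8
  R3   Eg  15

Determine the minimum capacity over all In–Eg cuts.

25

Augment In→F→E→C→Eg: bottleneck 10, flow now 10.
Augment In→F→E→R1→Eg: bottleneck 1, flow now 11.
Augment In→A→E→R1→Eg: bottleneck 5, flow now 16.
Augment In→D→E→R1→Eg: bottleneck 2, flow now 18.
Augment In→D→E→R3→Eg: bottleneck 7, flow now 25.
No augmenting path remains; maximum flow = 25.
By max-flow min-cut, the minimum cut capacity equals the max flow.
In the residual graph, reachable from In: {In, F, D}.
Min-cut edges: In→A (5), F→E (11), D→E (9); capacity 5 + 11 + 9 = 25.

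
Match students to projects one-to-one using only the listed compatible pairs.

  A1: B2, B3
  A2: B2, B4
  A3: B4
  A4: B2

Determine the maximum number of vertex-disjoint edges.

Unit-capacity flow: source→left, listed edges, right→sink; max matching = max flow.
Augmenting path A1→B2 (+1); matched 1.
Augmenting path A2→B4 (+1); matched 2.
Augmenting path A4→B2→A1→B3 (+1); matched 3.
No augmenting path remains; maximum matching = 3.
König certificate: {A1, B2, B4} is a vertex cover of size 3 (every listed pair touches it), so no matching can be larger.

3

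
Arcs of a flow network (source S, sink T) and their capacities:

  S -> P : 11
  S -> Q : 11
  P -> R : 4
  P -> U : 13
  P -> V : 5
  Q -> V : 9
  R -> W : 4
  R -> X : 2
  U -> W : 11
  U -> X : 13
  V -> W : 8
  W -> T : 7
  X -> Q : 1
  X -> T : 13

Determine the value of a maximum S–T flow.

18

Augment S→P→R→W→T: bottleneck 4, flow now 4.
Augment S→P→U→W→T: bottleneck 3, flow now 7.
Augment S→P→U→X→T: bottleneck 4, flow now 11.
Augment S→Q→V→W→R→X→T: bottleneck 2, flow now 13. (uses reverse residual edge)
Augment S→Q→V→W→U→X→T: bottleneck 3, flow now 16. (uses reverse residual edge)
Augment S→Q→V→W→R→P→U→X→T: bottleneck 2, flow now 18. (uses reverse residual edge)
No augmenting path remains; maximum flow = 18.
In the residual graph, reachable from S: {S, Q, V, W}.
Min-cut edges: S→P (11), W→T (7); capacity 11 + 7 = 18.
This cut is saturated, so no flow can exceed 18.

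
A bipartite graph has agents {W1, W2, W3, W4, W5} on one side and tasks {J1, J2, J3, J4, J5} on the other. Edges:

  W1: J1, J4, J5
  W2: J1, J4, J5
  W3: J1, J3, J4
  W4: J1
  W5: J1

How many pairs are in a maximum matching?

Unit-capacity flow: source→left, listed edges, right→sink; max matching = max flow.
Augmenting path W1→J1 (+1); matched 1.
Augmenting path W2→J4 (+1); matched 2.
Augmenting path W3→J3 (+1); matched 3.
Augmenting path W4→J1→W1→J5 (+1); matched 4.
No augmenting path remains; maximum matching = 4.
König certificate: {W1, W2, W3, J1} is a vertex cover of size 4 (every listed pair touches it), so no matching can be larger.

4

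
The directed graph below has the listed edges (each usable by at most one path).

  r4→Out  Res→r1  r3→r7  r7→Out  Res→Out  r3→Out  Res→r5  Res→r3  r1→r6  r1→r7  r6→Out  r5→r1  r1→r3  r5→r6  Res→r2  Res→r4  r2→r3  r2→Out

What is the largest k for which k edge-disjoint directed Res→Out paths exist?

6

Assign every edge capacity 1; by Menger, the answer equals the max flow.
Path Res→Out (+1); total 1.
Path Res→r2→Out (+1); total 2.
Path Res→r3→Out (+1); total 3.
Path Res→r4→Out (+1); total 4.
Path Res→r1→r6→Out (+1); total 5.
Path Res→r5→r1→r7→Out (+1); total 6.
No residual Res→Out path; max flow = 6.
Certifying cut of size 6: {Res→Out, Res→r1, Res→r2, Res→r3, Res→r4, Res→r5}.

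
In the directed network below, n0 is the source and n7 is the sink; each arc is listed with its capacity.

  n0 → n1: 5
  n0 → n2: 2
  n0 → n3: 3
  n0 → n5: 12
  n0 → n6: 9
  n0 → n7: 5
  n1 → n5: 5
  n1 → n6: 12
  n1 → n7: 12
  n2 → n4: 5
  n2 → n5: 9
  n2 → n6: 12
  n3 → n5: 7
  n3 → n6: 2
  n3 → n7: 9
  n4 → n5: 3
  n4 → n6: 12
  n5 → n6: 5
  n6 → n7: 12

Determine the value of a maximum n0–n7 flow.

25

Augment n0→n7: bottleneck 5, flow now 5.
Augment n0→n1→n7: bottleneck 5, flow now 10.
Augment n0→n3→n7: bottleneck 3, flow now 13.
Augment n0→n6→n7: bottleneck 9, flow now 22.
Augment n0→n2→n6→n7: bottleneck 2, flow now 24.
Augment n0→n5→n6→n7: bottleneck 1, flow now 25.
No augmenting path remains; maximum flow = 25.
In the residual graph, reachable from n0: {n0, n2, n4, n5, n6}.
Min-cut edges: n0→n1 (5), n0→n3 (3), n0→n7 (5), n6→n7 (12); capacity 5 + 3 + 5 + 12 = 25.
This cut is saturated, so no flow can exceed 25.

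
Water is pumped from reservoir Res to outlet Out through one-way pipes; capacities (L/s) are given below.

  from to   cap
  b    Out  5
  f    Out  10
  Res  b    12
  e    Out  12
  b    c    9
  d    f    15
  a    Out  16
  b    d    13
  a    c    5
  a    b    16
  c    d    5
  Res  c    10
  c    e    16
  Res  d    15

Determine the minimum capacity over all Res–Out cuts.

27

Augment Res→b→Out: bottleneck 5, flow now 5.
Augment Res→c→e→Out: bottleneck 10, flow now 15.
Augment Res→d→f→Out: bottleneck 10, flow now 25.
Augment Res→b→c→e→Out: bottleneck 2, flow now 27.
No augmenting path remains; maximum flow = 27.
By max-flow min-cut, the minimum cut capacity equals the max flow.
In the residual graph, reachable from Res: {Res, b, c, d, e, f}.
Min-cut edges: b→Out (5), e→Out (12), f→Out (10); capacity 5 + 12 + 10 = 27.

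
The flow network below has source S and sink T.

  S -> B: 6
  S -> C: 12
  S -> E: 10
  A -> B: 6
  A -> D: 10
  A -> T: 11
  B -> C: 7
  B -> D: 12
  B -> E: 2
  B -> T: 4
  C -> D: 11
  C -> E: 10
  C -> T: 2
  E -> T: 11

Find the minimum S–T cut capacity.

17

Augment S→B→T: bottleneck 4, flow now 4.
Augment S→C→T: bottleneck 2, flow now 6.
Augment S→E→T: bottleneck 10, flow now 16.
Augment S→B→E→T: bottleneck 1, flow now 17.
No augmenting path remains; maximum flow = 17.
By max-flow min-cut, the minimum cut capacity equals the max flow.
In the residual graph, reachable from S: {S, B, C, D, E}.
Min-cut edges: B→T (4), C→T (2), E→T (11); capacity 4 + 2 + 11 = 17.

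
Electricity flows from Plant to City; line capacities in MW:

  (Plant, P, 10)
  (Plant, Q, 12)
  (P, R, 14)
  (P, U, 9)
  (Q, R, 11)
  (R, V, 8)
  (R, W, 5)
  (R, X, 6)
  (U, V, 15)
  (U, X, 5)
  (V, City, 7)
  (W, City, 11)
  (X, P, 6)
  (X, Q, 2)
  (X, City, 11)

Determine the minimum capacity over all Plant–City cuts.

21

Augment Plant→P→R→V→City: bottleneck 7, flow now 7.
Augment Plant→P→R→W→City: bottleneck 3, flow now 10.
Augment Plant→Q→R→W→City: bottleneck 2, flow now 12.
Augment Plant→Q→R→X→City: bottleneck 6, flow now 18.
Augment Plant→Q→R→P→U→X→City: bottleneck 3, flow now 21. (uses reverse residual edge)
No augmenting path remains; maximum flow = 21.
By max-flow min-cut, the minimum cut capacity equals the max flow.
In the residual graph, reachable from Plant: {Plant, Q}.
Min-cut edges: Plant→P (10), Q→R (11); capacity 10 + 11 = 21.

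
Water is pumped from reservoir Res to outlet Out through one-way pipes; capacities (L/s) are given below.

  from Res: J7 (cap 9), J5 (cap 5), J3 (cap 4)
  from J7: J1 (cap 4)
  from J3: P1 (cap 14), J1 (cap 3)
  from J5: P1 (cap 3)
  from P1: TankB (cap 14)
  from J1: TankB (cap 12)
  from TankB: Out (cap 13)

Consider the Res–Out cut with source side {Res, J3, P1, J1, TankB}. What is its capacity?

27

Edges leaving {Res, J3, P1, J1, TankB}: Res→J7 (9), Res→J5 (5), TankB→Out (13).
Cut capacity = 9 + 5 + 13 = 27.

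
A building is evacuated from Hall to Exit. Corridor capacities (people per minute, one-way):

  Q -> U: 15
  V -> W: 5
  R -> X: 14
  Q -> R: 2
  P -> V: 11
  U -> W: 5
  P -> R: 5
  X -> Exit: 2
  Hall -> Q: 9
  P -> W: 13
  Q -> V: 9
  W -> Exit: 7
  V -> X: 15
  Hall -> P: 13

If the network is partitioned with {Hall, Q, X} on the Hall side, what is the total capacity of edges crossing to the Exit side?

41

Edges leaving {Hall, Q, X}: Hall→P (13), Q→R (2), Q→U (15), Q→V (9), X→Exit (2).
Cut capacity = 13 + 2 + 15 + 9 + 2 = 41.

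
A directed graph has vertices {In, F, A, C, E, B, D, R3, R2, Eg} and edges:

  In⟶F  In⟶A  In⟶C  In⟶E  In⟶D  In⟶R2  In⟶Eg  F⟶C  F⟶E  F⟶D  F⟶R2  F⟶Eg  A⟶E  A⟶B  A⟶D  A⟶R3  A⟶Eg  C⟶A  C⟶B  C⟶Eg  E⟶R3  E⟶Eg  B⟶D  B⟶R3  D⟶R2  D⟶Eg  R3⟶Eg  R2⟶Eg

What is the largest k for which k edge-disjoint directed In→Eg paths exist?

7

Assign every edge capacity 1; by Menger, the answer equals the max flow.
Path In→Eg (+1); total 1.
Path In→F→Eg (+1); total 2.
Path In→A→Eg (+1); total 3.
Path In→C→Eg (+1); total 4.
Path In→E→Eg (+1); total 5.
Path In→D→Eg (+1); total 6.
Path In→R2→Eg (+1); total 7.
No residual In→Eg path; max flow = 7.
Certifying cut of size 7: {In→A, In→C, In→D, In→E, In→Eg, In→F, In→R2}.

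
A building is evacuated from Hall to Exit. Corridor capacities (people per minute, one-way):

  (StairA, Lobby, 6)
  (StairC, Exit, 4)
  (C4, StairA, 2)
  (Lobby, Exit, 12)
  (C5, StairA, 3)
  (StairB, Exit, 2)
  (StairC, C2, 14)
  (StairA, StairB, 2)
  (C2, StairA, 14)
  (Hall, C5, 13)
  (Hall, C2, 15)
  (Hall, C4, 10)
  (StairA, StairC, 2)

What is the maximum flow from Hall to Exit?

Augment Hall→C4→StairA→StairC→Exit: bottleneck 2, flow now 2.
Augment Hall→C5→StairA→Lobby→Exit: bottleneck 3, flow now 5.
Augment Hall→C2→StairA→Lobby→Exit: bottleneck 3, flow now 8.
Augment Hall→C2→StairA→StairB→Exit: bottleneck 2, flow now 10.
No augmenting path remains; maximum flow = 10.
In the residual graph, reachable from Hall: {Hall, C4, C5, C2, StairA}.
Min-cut edges: StairA→StairC (2), StairA→Lobby (6), StairA→StairB (2); capacity 2 + 6 + 2 = 10.
This cut is saturated, so no flow can exceed 10.

10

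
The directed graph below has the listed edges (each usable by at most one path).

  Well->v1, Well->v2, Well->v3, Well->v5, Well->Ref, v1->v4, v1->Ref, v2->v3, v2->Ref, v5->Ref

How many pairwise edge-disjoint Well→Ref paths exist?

Assign every edge capacity 1; by Menger, the answer equals the max flow.
Path Well→Ref (+1); total 1.
Path Well→v1→Ref (+1); total 2.
Path Well→v2→Ref (+1); total 3.
Path Well→v5→Ref (+1); total 4.
No residual Well→Ref path; max flow = 4.
Certifying cut of size 4: {Well→Ref, Well→v1, Well→v2, Well→v5}.

4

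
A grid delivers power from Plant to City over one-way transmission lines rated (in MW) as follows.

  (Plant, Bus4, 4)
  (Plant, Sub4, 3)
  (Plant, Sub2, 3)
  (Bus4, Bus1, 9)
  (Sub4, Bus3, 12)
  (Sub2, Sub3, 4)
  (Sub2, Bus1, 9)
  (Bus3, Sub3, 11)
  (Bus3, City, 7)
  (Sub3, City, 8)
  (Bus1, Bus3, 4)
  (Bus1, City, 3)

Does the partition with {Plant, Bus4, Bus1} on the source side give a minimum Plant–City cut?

No — its capacity is 13, but the minimum cut has capacity 10.

Given cut capacity: 3 + 3 + 4 + 3 = 13.
Augment Plant→Bus4→Bus1→City: bottleneck 3, flow now 3.
Augment Plant→Sub4→Bus3→City: bottleneck 3, flow now 6.
Augment Plant→Sub2→Sub3→City: bottleneck 3, flow now 9.
Augment Plant→Bus4→Bus1→Bus3→City: bottleneck 1, flow now 10.
No augmenting path remains; maximum flow = 10.
In the residual graph, reachable from Plant: {Plant}.
Min-cut edges: Plant→Bus4 (4), Plant→Sub4 (3), Plant→Sub2 (3); capacity 4 + 3 + 3 = 10.
Cut capacity 13 exceeds the max flow 10, so it is not minimum.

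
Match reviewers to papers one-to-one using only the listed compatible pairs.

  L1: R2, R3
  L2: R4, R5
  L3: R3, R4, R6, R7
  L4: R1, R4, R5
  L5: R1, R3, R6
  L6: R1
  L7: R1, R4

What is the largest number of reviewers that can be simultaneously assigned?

Unit-capacity flow: source→left, listed edges, right→sink; max matching = max flow.
Augmenting path L1→R2 (+1); matched 1.
Augmenting path L2→R4 (+1); matched 2.
Augmenting path L3→R3 (+1); matched 3.
Augmenting path L4→R1 (+1); matched 4.
Augmenting path L5→R6 (+1); matched 5.
Augmenting path L6→R1→L4→R5 (+1); matched 6.
No augmenting path remains; maximum matching = 6.
König certificate: {L1, L3, L5, R1, R4, R5} is a vertex cover of size 6 (every listed pair touches it), so no matching can be larger.

6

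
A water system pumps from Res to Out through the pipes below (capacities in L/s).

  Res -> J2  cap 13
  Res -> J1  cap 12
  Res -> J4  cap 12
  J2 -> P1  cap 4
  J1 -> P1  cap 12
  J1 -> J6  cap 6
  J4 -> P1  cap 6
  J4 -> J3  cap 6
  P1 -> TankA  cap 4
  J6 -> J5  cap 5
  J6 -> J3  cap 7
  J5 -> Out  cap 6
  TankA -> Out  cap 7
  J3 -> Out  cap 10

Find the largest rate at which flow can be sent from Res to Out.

Augment Res→J4→J3→Out: bottleneck 6, flow now 6.
Augment Res→J2→P1→TankA→Out: bottleneck 4, flow now 10.
Augment Res→J1→J6→J5→Out: bottleneck 5, flow now 15.
Augment Res→J1→J6→J3→Out: bottleneck 1, flow now 16.
No augmenting path remains; maximum flow = 16.
In the residual graph, reachable from Res: {Res, J2, J1, J4, P1}.
Min-cut edges: J1→J6 (6), J4→J3 (6), P1→TankA (4); capacity 6 + 6 + 4 = 16.
This cut is saturated, so no flow can exceed 16.

16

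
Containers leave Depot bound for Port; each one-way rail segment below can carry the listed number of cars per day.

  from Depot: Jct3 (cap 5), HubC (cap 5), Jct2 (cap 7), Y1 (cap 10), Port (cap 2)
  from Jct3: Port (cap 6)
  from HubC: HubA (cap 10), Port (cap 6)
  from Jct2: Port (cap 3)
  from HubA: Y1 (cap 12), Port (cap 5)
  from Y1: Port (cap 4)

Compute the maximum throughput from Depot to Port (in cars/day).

19

Augment Depot→Port: bottleneck 2, flow now 2.
Augment Depot→Jct3→Port: bottleneck 5, flow now 7.
Augment Depot→HubC→Port: bottleneck 5, flow now 12.
Augment Depot→Jct2→Port: bottleneck 3, flow now 15.
Augment Depot→Y1→Port: bottleneck 4, flow now 19.
No augmenting path remains; maximum flow = 19.
In the residual graph, reachable from Depot: {Depot, Jct2, Y1}.
Min-cut edges: Depot→Jct3 (5), Depot→HubC (5), Depot→Port (2), Jct2→Port (3), Y1→Port (4); capacity 5 + 5 + 2 + 3 + 4 = 19.
This cut is saturated, so no flow can exceed 19.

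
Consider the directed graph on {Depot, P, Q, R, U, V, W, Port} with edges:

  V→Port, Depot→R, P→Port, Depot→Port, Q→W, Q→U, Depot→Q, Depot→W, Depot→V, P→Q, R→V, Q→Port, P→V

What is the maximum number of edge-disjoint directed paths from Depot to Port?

Assign every edge capacity 1; by Menger, the answer equals the max flow.
Path Depot→Port (+1); total 1.
Path Depot→Q→Port (+1); total 2.
Path Depot→V→Port (+1); total 3.
No residual Depot→Port path; max flow = 3.
Certifying cut of size 3: {Depot→Port, Depot→Q, V→Port}.

3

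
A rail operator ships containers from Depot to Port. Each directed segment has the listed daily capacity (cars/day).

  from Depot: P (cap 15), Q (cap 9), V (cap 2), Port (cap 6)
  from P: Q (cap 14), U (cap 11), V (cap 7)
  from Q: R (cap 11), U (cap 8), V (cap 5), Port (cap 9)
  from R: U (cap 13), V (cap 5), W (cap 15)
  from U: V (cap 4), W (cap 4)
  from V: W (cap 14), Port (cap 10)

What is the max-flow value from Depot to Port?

25

Augment Depot→Port: bottleneck 6, flow now 6.
Augment Depot→Q→Port: bottleneck 9, flow now 15.
Augment Depot→V→Port: bottleneck 2, flow now 17.
Augment Depot→P→V→Port: bottleneck 7, flow now 24.
Augment Depot→P→Q→V→Port: bottleneck 1, flow now 25.
No augmenting path remains; maximum flow = 25.
In the residual graph, reachable from Depot: {Depot, P, Q, R, U, V, W}.
Min-cut edges: Depot→Port (6), Q→Port (9), V→Port (10); capacity 6 + 9 + 10 = 25.
This cut is saturated, so no flow can exceed 25.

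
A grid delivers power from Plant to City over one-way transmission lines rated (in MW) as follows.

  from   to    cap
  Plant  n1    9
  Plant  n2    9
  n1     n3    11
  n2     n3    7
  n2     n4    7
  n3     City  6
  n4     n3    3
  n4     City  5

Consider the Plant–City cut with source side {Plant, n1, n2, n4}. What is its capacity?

Edges leaving {Plant, n1, n2, n4}: n1→n3 (11), n2→n3 (7), n4→n3 (3), n4→City (5).
Cut capacity = 11 + 7 + 3 + 5 = 26.

26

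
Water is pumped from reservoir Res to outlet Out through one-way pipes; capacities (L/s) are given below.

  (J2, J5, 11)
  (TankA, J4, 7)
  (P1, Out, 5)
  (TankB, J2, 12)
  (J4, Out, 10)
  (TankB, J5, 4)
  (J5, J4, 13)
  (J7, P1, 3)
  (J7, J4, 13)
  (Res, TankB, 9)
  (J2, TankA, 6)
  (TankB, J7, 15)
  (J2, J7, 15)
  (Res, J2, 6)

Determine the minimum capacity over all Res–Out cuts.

13

Augment Res→TankB→J5→J4→Out: bottleneck 4, flow now 4.
Augment Res→TankB→J7→P1→Out: bottleneck 3, flow now 7.
Augment Res→TankB→J7→J4→Out: bottleneck 2, flow now 9.
Augment Res→J2→J5→J4→Out: bottleneck 4, flow now 13.
No augmenting path remains; maximum flow = 13.
By max-flow min-cut, the minimum cut capacity equals the max flow.
In the residual graph, reachable from Res: {Res, TankB, J2, J5, J7, TankA, J4}.
Min-cut edges: J7→P1 (3), J4→Out (10); capacity 3 + 10 = 13.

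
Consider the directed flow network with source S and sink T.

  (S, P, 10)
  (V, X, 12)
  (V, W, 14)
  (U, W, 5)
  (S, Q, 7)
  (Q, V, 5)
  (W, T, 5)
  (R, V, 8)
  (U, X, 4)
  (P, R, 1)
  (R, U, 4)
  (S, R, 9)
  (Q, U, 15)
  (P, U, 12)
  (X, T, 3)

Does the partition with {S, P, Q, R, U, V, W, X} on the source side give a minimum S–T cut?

Given cut capacity: 5 + 3 = 8.
Augment S→P→U→W→T: bottleneck 5, flow now 5.
Augment S→P→U→X→T: bottleneck 3, flow now 8.
No augmenting path remains; maximum flow = 8.
Cut capacity 8 equals the max flow, so it is a minimum cut.

Yes — it is a minimum cut (capacity 8).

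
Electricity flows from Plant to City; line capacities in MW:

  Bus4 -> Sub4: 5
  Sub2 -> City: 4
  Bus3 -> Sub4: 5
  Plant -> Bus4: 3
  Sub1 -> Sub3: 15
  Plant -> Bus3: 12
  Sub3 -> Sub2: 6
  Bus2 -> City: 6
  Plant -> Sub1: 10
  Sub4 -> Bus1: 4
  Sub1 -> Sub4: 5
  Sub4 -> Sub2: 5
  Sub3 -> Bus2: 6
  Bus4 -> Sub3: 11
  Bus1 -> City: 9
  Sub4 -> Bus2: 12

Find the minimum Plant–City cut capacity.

14

Augment Plant→Sub1→Sub4→Bus2→City: bottleneck 5, flow now 5.
Augment Plant→Sub1→Sub3→Bus2→City: bottleneck 1, flow now 6.
Augment Plant→Sub1→Sub3→Sub2→City: bottleneck 4, flow now 10.
Augment Plant→Bus4→Sub4→Bus1→City: bottleneck 3, flow now 13.
Augment Plant→Bus3→Sub4→Bus1→City: bottleneck 1, flow now 14.
No augmenting path remains; maximum flow = 14.
By max-flow min-cut, the minimum cut capacity equals the max flow.
In the residual graph, reachable from Plant: {Plant, Sub1, Bus4, Bus3, Sub4, Sub3, Bus2, Sub2}.
Min-cut edges: Sub4→Bus1 (4), Bus2→City (6), Sub2→City (4); capacity 4 + 6 + 4 = 14.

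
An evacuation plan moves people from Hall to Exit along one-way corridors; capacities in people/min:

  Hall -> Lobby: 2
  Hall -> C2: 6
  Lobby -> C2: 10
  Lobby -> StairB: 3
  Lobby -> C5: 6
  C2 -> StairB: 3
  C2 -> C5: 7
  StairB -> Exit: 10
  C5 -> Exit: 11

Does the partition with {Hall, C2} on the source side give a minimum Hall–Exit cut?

No — its capacity is 12, but the minimum cut has capacity 8.

Given cut capacity: 2 + 3 + 7 = 12.
Augment Hall→Lobby→StairB→Exit: bottleneck 2, flow now 2.
Augment Hall→C2→StairB→Exit: bottleneck 3, flow now 5.
Augment Hall→C2→C5→Exit: bottleneck 3, flow now 8.
No augmenting path remains; maximum flow = 8.
In the residual graph, reachable from Hall: {Hall}.
Min-cut edges: Hall→Lobby (2), Hall→C2 (6); capacity 2 + 6 = 8.
Cut capacity 12 exceeds the max flow 8, so it is not minimum.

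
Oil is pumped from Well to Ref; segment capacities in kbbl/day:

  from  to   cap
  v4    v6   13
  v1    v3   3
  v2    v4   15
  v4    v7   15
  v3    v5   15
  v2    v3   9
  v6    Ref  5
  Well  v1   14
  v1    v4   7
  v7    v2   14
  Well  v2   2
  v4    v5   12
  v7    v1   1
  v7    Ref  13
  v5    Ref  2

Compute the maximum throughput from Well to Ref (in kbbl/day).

11

Augment Well→v1→v3→v5→Ref: bottleneck 2, flow now 2.
Augment Well→v1→v4→v6→Ref: bottleneck 5, flow now 7.
Augment Well→v1→v4→v7→Ref: bottleneck 2, flow now 9.
Augment Well→v2→v4→v7→Ref: bottleneck 2, flow now 11.
No augmenting path remains; maximum flow = 11.
In the residual graph, reachable from Well: {Well, v1, v3, v5}.
Min-cut edges: Well→v2 (2), v1→v4 (7), v5→Ref (2); capacity 2 + 7 + 2 = 11.
This cut is saturated, so no flow can exceed 11.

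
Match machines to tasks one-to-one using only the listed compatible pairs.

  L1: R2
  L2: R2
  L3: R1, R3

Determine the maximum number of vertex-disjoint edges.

2

Unit-capacity flow: source→left, listed edges, right→sink; max matching = max flow.
Augmenting path L1→R2 (+1); matched 1.
Augmenting path L3→R1 (+1); matched 2.
No augmenting path remains; maximum matching = 2.
König certificate: {L3, R2} is a vertex cover of size 2 (every listed pair touches it), so no matching can be larger.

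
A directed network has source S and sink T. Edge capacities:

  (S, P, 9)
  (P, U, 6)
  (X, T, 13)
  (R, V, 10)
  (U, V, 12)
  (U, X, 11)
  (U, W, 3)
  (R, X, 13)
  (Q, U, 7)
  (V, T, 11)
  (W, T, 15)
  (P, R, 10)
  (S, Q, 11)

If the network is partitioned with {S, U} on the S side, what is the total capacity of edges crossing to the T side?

46

Edges leaving {S, U}: S→P (9), S→Q (11), U→V (12), U→W (3), U→X (11).
Cut capacity = 9 + 11 + 12 + 3 + 11 = 46.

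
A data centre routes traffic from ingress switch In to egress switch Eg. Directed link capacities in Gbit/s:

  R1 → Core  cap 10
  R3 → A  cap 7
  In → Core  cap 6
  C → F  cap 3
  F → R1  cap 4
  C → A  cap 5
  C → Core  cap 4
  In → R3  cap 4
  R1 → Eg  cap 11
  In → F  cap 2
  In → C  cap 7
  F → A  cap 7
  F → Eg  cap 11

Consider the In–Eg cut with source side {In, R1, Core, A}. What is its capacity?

24

Edges leaving {In, R1, Core, A}: In→F (2), In→C (7), In→R3 (4), R1→Eg (11).
Cut capacity = 2 + 7 + 4 + 11 = 24.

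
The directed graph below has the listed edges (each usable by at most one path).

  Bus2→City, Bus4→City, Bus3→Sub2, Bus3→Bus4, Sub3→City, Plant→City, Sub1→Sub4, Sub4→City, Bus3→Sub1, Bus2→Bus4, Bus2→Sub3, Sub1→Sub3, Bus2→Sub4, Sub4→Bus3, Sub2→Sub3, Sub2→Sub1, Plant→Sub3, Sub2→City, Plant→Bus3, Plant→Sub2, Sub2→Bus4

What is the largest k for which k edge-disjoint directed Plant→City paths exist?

Assign every edge capacity 1; by Menger, the answer equals the max flow.
Path Plant→City (+1); total 1.
Path Plant→Sub2→City (+1); total 2.
Path Plant→Sub3→City (+1); total 3.
Path Plant→Bus3→Bus4→City (+1); total 4.
No residual Plant→City path; max flow = 4.
Certifying cut of size 4: {Plant→Bus3, Plant→City, Plant→Sub2, Plant→Sub3}.

4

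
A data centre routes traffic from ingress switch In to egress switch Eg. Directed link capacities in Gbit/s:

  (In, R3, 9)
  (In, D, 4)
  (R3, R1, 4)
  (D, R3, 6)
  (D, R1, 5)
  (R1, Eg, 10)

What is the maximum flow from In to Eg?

8

Augment In→R3→R1→Eg: bottleneck 4, flow now 4.
Augment In→D→R1→Eg: bottleneck 4, flow now 8.
No augmenting path remains; maximum flow = 8.
In the residual graph, reachable from In: {In, R3}.
Min-cut edges: In→D (4), R3→R1 (4); capacity 4 + 4 = 8.
This cut is saturated, so no flow can exceed 8.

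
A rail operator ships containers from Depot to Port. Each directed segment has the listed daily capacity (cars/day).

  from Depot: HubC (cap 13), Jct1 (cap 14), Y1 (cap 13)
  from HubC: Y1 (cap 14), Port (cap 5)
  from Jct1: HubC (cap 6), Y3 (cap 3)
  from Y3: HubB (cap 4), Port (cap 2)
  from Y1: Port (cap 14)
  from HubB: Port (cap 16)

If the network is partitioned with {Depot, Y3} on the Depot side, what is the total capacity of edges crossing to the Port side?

Edges leaving {Depot, Y3}: Depot→HubC (13), Depot→Jct1 (14), Depot→Y1 (13), Y3→HubB (4), Y3→Port (2).
Cut capacity = 13 + 14 + 13 + 4 + 2 = 46.

46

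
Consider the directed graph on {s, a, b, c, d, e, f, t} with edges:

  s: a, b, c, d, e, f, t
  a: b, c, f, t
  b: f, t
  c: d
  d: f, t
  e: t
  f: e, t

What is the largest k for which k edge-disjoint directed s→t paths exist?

Assign every edge capacity 1; by Menger, the answer equals the max flow.
Path s→t (+1); total 1.
Path s→a→t (+1); total 2.
Path s→b→t (+1); total 3.
Path s→d→t (+1); total 4.
Path s→e→t (+1); total 5.
Path s→f→t (+1); total 6.
No residual s→t path; max flow = 6.
Certifying cut of size 6: {d→t, e→t, f→t, s→a, s→b, s→t}.

6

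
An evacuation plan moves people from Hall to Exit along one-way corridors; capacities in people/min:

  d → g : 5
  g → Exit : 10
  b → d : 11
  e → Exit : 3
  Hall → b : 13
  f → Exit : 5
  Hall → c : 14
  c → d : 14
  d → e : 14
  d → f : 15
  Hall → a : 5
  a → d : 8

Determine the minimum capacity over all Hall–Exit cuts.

Augment Hall→a→d→e→Exit: bottleneck 3, flow now 3.
Augment Hall→a→d→f→Exit: bottleneck 2, flow now 5.
Augment Hall→b→d→f→Exit: bottleneck 3, flow now 8.
Augment Hall→b→d→g→Exit: bottleneck 5, flow now 13.
No augmenting path remains; maximum flow = 13.
By max-flow min-cut, the minimum cut capacity equals the max flow.
In the residual graph, reachable from Hall: {Hall, a, b, c, d, e, f}.
Min-cut edges: d→g (5), e→Exit (3), f→Exit (5); capacity 5 + 3 + 5 = 13.

13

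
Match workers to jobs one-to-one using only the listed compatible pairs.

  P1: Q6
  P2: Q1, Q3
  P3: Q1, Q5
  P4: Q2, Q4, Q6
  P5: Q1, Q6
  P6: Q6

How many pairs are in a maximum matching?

Unit-capacity flow: source→left, listed edges, right→sink; max matching = max flow.
Augmenting path P1→Q6 (+1); matched 1.
Augmenting path P2→Q1 (+1); matched 2.
Augmenting path P3→Q5 (+1); matched 3.
Augmenting path P4→Q2 (+1); matched 4.
Augmenting path P5→Q1→P2→Q3 (+1); matched 5.
No augmenting path remains; maximum matching = 5.
König certificate: {P2, P3, P4, P5, Q6} is a vertex cover of size 5 (every listed pair touches it), so no matching can be larger.

5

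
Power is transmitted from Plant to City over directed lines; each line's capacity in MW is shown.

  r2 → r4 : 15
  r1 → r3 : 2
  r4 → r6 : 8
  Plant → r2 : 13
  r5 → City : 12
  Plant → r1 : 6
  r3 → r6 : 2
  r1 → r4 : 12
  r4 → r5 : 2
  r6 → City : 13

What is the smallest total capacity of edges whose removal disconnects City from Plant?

Augment Plant→r1→r3→r6→City: bottleneck 2, flow now 2.
Augment Plant→r1→r4→r5→City: bottleneck 2, flow now 4.
Augment Plant→r1→r4→r6→City: bottleneck 2, flow now 6.
Augment Plant→r2→r4→r6→City: bottleneck 6, flow now 12.
No augmenting path remains; maximum flow = 12.
By max-flow min-cut, the minimum cut capacity equals the max flow.
In the residual graph, reachable from Plant: {Plant, r1, r2, r4}.
Min-cut edges: r1→r3 (2), r4→r5 (2), r4→r6 (8); capacity 2 + 2 + 8 = 12.

12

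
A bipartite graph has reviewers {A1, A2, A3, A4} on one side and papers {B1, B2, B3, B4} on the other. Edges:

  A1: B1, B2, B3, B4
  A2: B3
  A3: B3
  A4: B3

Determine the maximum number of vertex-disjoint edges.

Unit-capacity flow: source→left, listed edges, right→sink; max matching = max flow.
Augmenting path A1→B1 (+1); matched 1.
Augmenting path A2→B3 (+1); matched 2.
No augmenting path remains; maximum matching = 2.
König certificate: {A1, B3} is a vertex cover of size 2 (every listed pair touches it), so no matching can be larger.

2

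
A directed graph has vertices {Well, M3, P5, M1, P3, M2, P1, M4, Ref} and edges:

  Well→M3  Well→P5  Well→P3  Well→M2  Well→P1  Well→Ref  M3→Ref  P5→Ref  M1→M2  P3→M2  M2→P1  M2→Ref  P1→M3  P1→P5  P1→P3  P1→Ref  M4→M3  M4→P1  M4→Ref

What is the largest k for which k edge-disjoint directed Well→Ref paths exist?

Assign every edge capacity 1; by Menger, the answer equals the max flow.
Path Well→Ref (+1); total 1.
Path Well→M3→Ref (+1); total 2.
Path Well→P5→Ref (+1); total 3.
Path Well→M2→Ref (+1); total 4.
Path Well→P1→Ref (+1); total 5.
No residual Well→Ref path; max flow = 5.
Certifying cut of size 5: {M2→Ref, M3→Ref, P1→Ref, P5→Ref, Well→Ref}.

5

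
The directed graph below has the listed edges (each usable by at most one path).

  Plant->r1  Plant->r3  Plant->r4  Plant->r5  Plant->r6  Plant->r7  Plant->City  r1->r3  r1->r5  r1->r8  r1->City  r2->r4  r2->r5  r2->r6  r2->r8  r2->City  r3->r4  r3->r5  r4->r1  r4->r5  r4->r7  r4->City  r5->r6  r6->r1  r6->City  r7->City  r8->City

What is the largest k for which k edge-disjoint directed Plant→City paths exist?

6

Assign every edge capacity 1; by Menger, the answer equals the max flow.
Path Plant→City (+1); total 1.
Path Plant→r1→City (+1); total 2.
Path Plant→r4→City (+1); total 3.
Path Plant→r6→City (+1); total 4.
Path Plant→r7→City (+1); total 5.
Path Plant→r3→r4→r1→r8→City (+1); total 6.
No residual Plant→City path; max flow = 6.
Certifying cut of size 6: {Plant→City, r1→City, r1→r8, r4→City, r6→City, r7→City}.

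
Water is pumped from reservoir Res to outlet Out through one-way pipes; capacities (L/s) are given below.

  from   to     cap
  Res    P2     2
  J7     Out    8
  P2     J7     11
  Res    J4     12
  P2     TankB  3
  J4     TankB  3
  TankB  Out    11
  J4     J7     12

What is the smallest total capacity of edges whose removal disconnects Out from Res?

Augment Res→J4→J7→Out: bottleneck 8, flow now 8.
Augment Res→J4→TankB→Out: bottleneck 3, flow now 11.
Augment Res→P2→TankB→Out: bottleneck 2, flow now 13.
No augmenting path remains; maximum flow = 13.
By max-flow min-cut, the minimum cut capacity equals the max flow.
In the residual graph, reachable from Res: {Res, J4, J7}.
Min-cut edges: Res→P2 (2), J4→TankB (3), J7→Out (8); capacity 2 + 3 + 8 = 13.

13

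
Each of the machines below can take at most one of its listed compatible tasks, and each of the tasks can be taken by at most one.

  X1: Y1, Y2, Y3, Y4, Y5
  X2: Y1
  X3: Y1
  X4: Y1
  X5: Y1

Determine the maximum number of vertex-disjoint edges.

2

Unit-capacity flow: source→left, listed edges, right→sink; max matching = max flow.
Augmenting path X1→Y1 (+1); matched 1.
Augmenting path X2→Y1→X1→Y2 (+1); matched 2.
No augmenting path remains; maximum matching = 2.
König certificate: {X1, Y1} is a vertex cover of size 2 (every listed pair touches it), so no matching can be larger.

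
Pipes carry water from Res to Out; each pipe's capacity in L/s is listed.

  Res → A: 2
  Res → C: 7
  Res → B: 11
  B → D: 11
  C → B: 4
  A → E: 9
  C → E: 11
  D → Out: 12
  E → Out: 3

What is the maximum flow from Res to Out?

Augment Res→A→E→Out: bottleneck 2, flow now 2.
Augment Res→B→D→Out: bottleneck 11, flow now 13.
Augment Res→C→E→Out: bottleneck 1, flow now 14.
No augmenting path remains; maximum flow = 14.
In the residual graph, reachable from Res: {Res, A, B, C, E}.
Min-cut edges: B→D (11), E→Out (3); capacity 11 + 3 = 14.
This cut is saturated, so no flow can exceed 14.

14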